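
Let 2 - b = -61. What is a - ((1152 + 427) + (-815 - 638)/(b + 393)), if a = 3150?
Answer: 717829/456 ≈ 1574.2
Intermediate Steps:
b = 63 (b = 2 - 1*(-61) = 2 + 61 = 63)
a - ((1152 + 427) + (-815 - 638)/(b + 393)) = 3150 - ((1152 + 427) + (-815 - 638)/(63 + 393)) = 3150 - (1579 - 1453/456) = 3150 - 1*718571/456 = 3150 - 718571/456 = 717829/456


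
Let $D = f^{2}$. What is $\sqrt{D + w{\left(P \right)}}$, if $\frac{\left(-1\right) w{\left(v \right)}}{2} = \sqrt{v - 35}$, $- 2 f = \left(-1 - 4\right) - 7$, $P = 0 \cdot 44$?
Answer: $\sqrt{36 - 2 i \sqrt{35}} \approx 6.0784 - 0.97329 i$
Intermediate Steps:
$P = 0$
$f = 6$ ($f = - \frac{\left(-1 - 4\right) - 7}{2} = - \frac{-5 - 7}{2} = \left(- \frac{1}{2}\right) \left(-12\right) = 6$)
$w{\left(v \right)} = - 2 \sqrt{-35 + v}$ ($w{\left(v \right)} = - 2 \sqrt{v - 35} = - 2 \sqrt{-35 + v}$)
$D = 36$ ($D = 6^{2} = 36$)
$\sqrt{D + w{\left(P \right)}} = \sqrt{36 - 2 \sqrt{-35 + 0}} = \sqrt{36 - 2 \sqrt{-35}} = \sqrt{36 - 2 i \sqrt{35}}$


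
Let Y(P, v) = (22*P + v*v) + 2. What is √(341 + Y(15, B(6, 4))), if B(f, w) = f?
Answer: √709 ≈ 26.627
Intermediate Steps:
Y(P, v) = 2 + v² + 22*P (Y(P, v) = (22*P + v²) + 2 = (v² + 22*P) + 2 = 2 + v² + 22*P)
√(341 + Y(15, B(6, 4))) = √(341 + (2 + 6² + 22*15)) = √(341 + (2 + 36 + 330)) = √(341 + 368) = √709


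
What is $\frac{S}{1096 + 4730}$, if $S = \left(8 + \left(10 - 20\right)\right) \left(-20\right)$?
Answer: $\frac{20}{2913} \approx 0.0068658$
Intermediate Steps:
$S = 40$ ($S = \left(8 + \left(10 - 20\right)\right) \left(-20\right) = \left(8 - 10\right) \left(-20\right) = \left(-2\right) \left(-20\right) = 40$)
$\frac{S}{1096 + 4730} = \frac{40}{1096 + 4730} = \frac{40}{5826} = 40 \cdot \frac{1}{5826} = \frac{20}{2913}$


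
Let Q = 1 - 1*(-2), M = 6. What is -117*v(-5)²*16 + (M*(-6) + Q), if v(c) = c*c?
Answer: -1170033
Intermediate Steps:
v(c) = c²
Q = 3 (Q = 1 + 2 = 3)
-117*v(-5)²*16 + (M*(-6) + Q) = -117*((-5)²)²*16 + (6*(-6) + 3) = -117*25²*16 + (-36 + 3) = -73125*16 - 33 = -117*10000 - 33 = -1170000 - 33 = -1170033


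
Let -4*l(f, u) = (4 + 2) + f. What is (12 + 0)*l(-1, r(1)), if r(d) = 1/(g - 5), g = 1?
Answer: -15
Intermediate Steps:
r(d) = -1/4 (r(d) = 1/(1 - 5) = 1/(-4) = -1/4)
l(f, u) = -3/2 - f/4 (l(f, u) = -((4 + 2) + f)/4 = -(6 + f)/4 = -3/2 - f/4)
(12 + 0)*l(-1, r(1)) = (12 + 0)*(-3/2 - 1/4*(-1)) = 12*(-3/2 + 1/4) = 12*(-5/4) = -15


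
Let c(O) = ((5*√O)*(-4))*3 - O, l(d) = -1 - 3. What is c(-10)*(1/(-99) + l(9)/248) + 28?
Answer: 85127/3069 + 1610*I*√10/1023 ≈ 27.738 + 4.9768*I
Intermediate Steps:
l(d) = -4
c(O) = -O - 60*√O (c(O) = -20*√O*3 - O = -60*√O - O = -O - 60*√O)
c(-10)*(1/(-99) + l(9)/248) + 28 = (-1*(-10) - 60*I*√10)*(1/(-99) - 4/248) + 28 = (10 - 60*I*√10)*(1*(-1/99) - 4*1/248) + 28 = (10 - 60*I*√10)*(-1/99 - 1/62) + 28 = (10 - 60*I*√10)*(-161/6138) + 28 = (-805/3069 + 1610*I*√10/1023) + 28 = 85127/3069 + 1610*I*√10/1023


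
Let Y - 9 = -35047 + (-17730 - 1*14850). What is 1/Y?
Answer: -1/67618 ≈ -1.4789e-5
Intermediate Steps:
Y = -67618 (Y = 9 + (-35047 + (-17730 - 1*14850)) = 9 + (-35047 + (-17730 - 14850)) = 9 + (-35047 - 32580) = 9 - 67627 = -67618)
1/Y = 1/(-67618) = -1/67618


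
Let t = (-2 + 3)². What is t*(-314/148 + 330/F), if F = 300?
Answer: -189/185 ≈ -1.0216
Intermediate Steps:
t = 1 (t = 1² = 1)
t*(-314/148 + 330/F) = 1*(-314/148 + 330/300) = 1*(-314*1/148 + 330*(1/300)) = 1*(-157/74 + 11/10) = 1*(-189/185) = -189/185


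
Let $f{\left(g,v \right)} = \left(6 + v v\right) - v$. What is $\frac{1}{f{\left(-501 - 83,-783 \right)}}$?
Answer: $\frac{1}{613878} \approx 1.629 \cdot 10^{-6}$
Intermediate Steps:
$f{\left(g,v \right)} = 6 + v^{2} - v$ ($f{\left(g,v \right)} = \left(6 + v^{2}\right) - v = 6 + v^{2} - v$)
$\frac{1}{f{\left(-501 - 83,-783 \right)}} = \frac{1}{6 + \left(-783\right)^{2} - -783} = \frac{1}{6 + 613089 + 783} = \frac{1}{613878}$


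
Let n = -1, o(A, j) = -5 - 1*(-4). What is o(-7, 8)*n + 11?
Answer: 12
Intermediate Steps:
o(A, j) = -1 (o(A, j) = -5 + 4 = -1)
o(-7, 8)*n + 11 = -1*(-1) + 11 = 1 + 11 = 12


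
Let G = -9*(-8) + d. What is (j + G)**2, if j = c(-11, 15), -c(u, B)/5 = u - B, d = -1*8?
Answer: 37636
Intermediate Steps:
d = -8
c(u, B) = -5*u + 5*B (c(u, B) = -5*(u - B) = -5*u + 5*B)
j = 130 (j = -5*(-11) + 5*15 = 55 + 75 = 130)
G = 64 (G = -9*(-8) - 8 = 72 - 8 = 64)
(j + G)**2 = (130 + 64)**2 = 194**2 = 37636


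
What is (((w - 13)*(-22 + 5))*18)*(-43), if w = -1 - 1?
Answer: -197370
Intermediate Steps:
w = -2
(((w - 13)*(-22 + 5))*18)*(-43) = (((-2 - 13)*(-22 + 5))*18)*(-43) = (-15*(-17)*18)*(-43) = (255*18)*(-43) = 4590*(-43) = -197370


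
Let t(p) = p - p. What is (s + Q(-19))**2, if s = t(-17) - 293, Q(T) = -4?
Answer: 88209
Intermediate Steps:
t(p) = 0
s = -293 (s = 0 - 293 = -293)
(s + Q(-19))**2 = (-293 - 4)**2 = (-297)**2 = 88209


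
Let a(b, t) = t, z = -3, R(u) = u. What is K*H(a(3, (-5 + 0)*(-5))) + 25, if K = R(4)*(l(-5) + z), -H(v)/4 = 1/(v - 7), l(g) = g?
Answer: 289/9 ≈ 32.111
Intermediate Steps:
H(v) = -4/(-7 + v) (H(v) = -4/(v - 7) = -4/(-7 + v))
K = -32 (K = 4*(-5 - 3) = 4*(-8) = -32)
K*H(a(3, (-5 + 0)*(-5))) + 25 = -(-128)/(-7 + (-5 + 0)*(-5)) + 25 = -(-128)/(-7 - 5*(-5)) + 25 = -(-128)/(-7 + 25) + 25 = -(-128)/18 + 25 = -32*(-2/9) + 25 = 64/9 + 25 = 289/9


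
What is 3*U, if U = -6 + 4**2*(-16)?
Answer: -786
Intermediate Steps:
U = -262 (U = -6 + 16*(-16) = -6 - 256 = -262)
3*U = 3*(-262) = -786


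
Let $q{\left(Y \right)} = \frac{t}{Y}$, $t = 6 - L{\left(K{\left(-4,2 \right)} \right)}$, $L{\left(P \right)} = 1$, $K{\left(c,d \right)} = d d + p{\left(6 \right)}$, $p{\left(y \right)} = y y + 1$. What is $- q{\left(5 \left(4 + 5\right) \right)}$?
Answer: $- \frac{1}{9} \approx -0.11111$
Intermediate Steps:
$p{\left(y \right)} = 1 + y^{2}$ ($p{\left(y \right)} = y^{2} + 1 = 1 + y^{2}$)
$K{\left(c,d \right)} = 37 + d^{2}$ ($K{\left(c,d \right)} = d d + \left(1 + 6^{2}\right) = d^{2} + \left(1 + 36\right) = d^{2} + 37 = 37 + d^{2}$)
$t = 5$ ($t = 6 - 1 = 5$)
$q{\left(Y \right)} = \frac{5}{Y}$
$- q{\left(5 \left(4 + 5\right) \right)} = - \frac{5}{5 \left(4 + 5\right)} = - \frac{5}{5 \cdot 9} = - \frac{5}{45} = \left(-1\right) \frac{1}{9} = - \frac{1}{9}$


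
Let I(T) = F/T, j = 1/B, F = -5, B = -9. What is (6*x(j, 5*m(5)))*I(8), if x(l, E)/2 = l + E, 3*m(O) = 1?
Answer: -35/3 ≈ -11.667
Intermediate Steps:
m(O) = 1/3 (m(O) = (1/3)*1 = 1/3)
j = -1/9 (j = 1/(-9) = -1/9 ≈ -0.11111)
I(T) = -5/T
x(l, E) = 2*E + 2*l (x(l, E) = 2*(l + E) = 2*(E + l) = 2*E + 2*l)
(6*x(j, 5*m(5)))*I(8) = (6*(2*(5*(1/3)) + 2*(-1/9)))*(-5/8) = (6*(2*(5/3) - 2/9))*(-5*1/8) = (6*(10/3 - 2/9))*(-5/8) = (6*(28/9))*(-5/8) = (56/3)*(-5/8) = -35/3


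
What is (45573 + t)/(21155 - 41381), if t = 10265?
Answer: -27919/10113 ≈ -2.7607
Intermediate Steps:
(45573 + t)/(21155 - 41381) = (45573 + 10265)/(21155 - 41381) = 55838/(-20226) = 55838*(-1/20226) = -27919/10113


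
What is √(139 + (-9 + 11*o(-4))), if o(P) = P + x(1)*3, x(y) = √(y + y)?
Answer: √(86 + 33*√2) ≈ 11.518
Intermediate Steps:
x(y) = √2*√y (x(y) = √(2*y) = √2*√y)
o(P) = P + 3*√2 (o(P) = P + (√2*√1)*3 = P + (√2*1)*3 = P + √2*3 = P + 3*√2)
√(139 + (-9 + 11*o(-4))) = √(139 + (-9 + 11*(-4 + 3*√2))) = √(139 + (-9 + (-44 + 33*√2))) = √(139 + (-53 + 33*√2)) = √(86 + 33*√2)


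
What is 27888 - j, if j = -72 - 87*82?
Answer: 35094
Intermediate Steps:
j = -7206 (j = -72 - 7134 = -7206)
27888 - j = 27888 - 1*(-7206) = 27888 + 7206 = 35094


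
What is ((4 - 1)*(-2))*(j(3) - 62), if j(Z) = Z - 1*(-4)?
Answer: 330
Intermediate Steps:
j(Z) = 4 + Z (j(Z) = Z + 4 = 4 + Z)
((4 - 1)*(-2))*(j(3) - 62) = ((4 - 1)*(-2))*((4 + 3) - 62) = (3*(-2))*(7 - 62) = -6*(-55) = 330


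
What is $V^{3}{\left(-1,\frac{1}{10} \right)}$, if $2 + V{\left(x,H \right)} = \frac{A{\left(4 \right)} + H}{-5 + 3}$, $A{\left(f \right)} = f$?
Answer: $- \frac{531441}{8000} \approx -66.43$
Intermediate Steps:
$V{\left(x,H \right)} = -4 - \frac{H}{2}$ ($V{\left(x,H \right)} = -2 + \frac{4 + H}{-5 + 3} = -2 + \frac{4 + H}{-2} = -2 + \left(4 + H\right) \left(- \frac{1}{2}\right) = -2 - \left(2 + \frac{H}{2}\right) = -4 - \frac{H}{2}$)
$V^{3}{\left(-1,\frac{1}{10} \right)} = \left(-4 - \frac{1}{2 \cdot 10}\right)^{3} = \left(-4 - \frac{1}{20}\right)^{3} = \left(- \frac{81}{20}\right)^{3} = - \frac{531441}{8000}$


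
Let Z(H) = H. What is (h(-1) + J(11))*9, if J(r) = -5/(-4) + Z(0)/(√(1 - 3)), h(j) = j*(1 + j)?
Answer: 45/4 ≈ 11.250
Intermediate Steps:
J(r) = 5/4 (J(r) = -5/(-4) + 0/(√(1 - 3)) = -5*(-¼) + 0/(√(-2)) = 5/4 + 0/((I*√2)) = 5/4 + 0*(-I*√2/2) = 5/4 + 0 = 5/4)
(h(-1) + J(11))*9 = (-(1 - 1) + 5/4)*9 = (-1*0 + 5/4)*9 = (0 + 5/4)*9 = (5/4)*9 = 45/4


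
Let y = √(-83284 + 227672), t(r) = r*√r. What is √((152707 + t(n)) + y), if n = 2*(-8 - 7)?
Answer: √(152707 + 2*√36097 - 30*I*√30) ≈ 391.26 - 0.21*I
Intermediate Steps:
n = -30 (n = 2*(-15) = -30)
t(r) = r^(3/2)
y = 2*√36097 (y = √144388 = 2*√36097 ≈ 379.98)
√((152707 + t(n)) + y) = √((152707 + (-30)^(3/2)) + 2*√36097) = √((152707 - 30*I*√30) + 2*√36097) = √(152707 + 2*√36097 - 30*I*√30)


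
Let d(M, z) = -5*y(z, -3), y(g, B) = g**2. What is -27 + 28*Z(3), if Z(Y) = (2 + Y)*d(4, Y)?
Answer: -6327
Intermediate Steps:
d(M, z) = -5*z**2
Z(Y) = -5*Y**2*(2 + Y) (Z(Y) = (2 + Y)*(-5*Y**2) = -5*Y**2*(2 + Y))
-27 + 28*Z(3) = -27 + 28*(5*3**2*(-2 - 1*3)) = -27 + 28*(5*9*(-2 - 3)) = -27 + 28*(5*9*(-5)) = -27 + 28*(-225) = -27 - 6300 = -6327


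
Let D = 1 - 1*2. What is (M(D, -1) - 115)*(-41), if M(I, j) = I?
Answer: 4756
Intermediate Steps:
D = -1 (D = 1 - 2 = -1)
(M(D, -1) - 115)*(-41) = (-1 - 115)*(-41) = -116*(-41) = 4756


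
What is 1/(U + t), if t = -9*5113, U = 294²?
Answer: 1/40419 ≈ 2.4741e-5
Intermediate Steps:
U = 86436
t = -46017
1/(U + t) = 1/(86436 - 46017) = 1/40419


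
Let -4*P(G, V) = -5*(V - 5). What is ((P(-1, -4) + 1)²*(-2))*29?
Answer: -48749/8 ≈ -6093.6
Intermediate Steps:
P(G, V) = -25/4 + 5*V/4 (P(G, V) = -(-5)*(V - 5)/4 = -(-5)*(-5 + V)/4 = -(25 - 5*V)/4 = -25/4 + 5*V/4)
((P(-1, -4) + 1)²*(-2))*29 = (((-25/4 + (5/4)*(-4)) + 1)²*(-2))*29 = (((-25/4 - 5) + 1)²*(-2))*29 = ((-45/4 + 1)²*(-2))*29 = ((-41/4)²*(-2))*29 = ((1681/16)*(-2))*29 = -1681/8*29 = -48749/8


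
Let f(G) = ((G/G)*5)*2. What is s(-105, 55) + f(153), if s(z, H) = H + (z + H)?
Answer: 15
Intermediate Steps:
s(z, H) = z + 2*H (s(z, H) = H + (H + z) = z + 2*H)
f(G) = 10 (f(G) = (1*5)*2 = 5*2 = 10)
s(-105, 55) + f(153) = (-105 + 2*55) + 10 = (-105 + 110) + 10 = 5 + 10 = 15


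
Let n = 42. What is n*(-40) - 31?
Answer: -1711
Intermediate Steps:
n*(-40) - 31 = 42*(-40) - 31 = -1680 - 31 = -1711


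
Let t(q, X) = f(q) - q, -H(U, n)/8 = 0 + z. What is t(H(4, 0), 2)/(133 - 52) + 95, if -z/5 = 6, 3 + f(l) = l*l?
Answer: 7228/9 ≈ 803.11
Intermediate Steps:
f(l) = -3 + l**2 (f(l) = -3 + l*l = -3 + l**2)
z = -30 (z = -5*6 = -30)
H(U, n) = 240 (H(U, n) = -8*(0 - 30) = -8*(-30) = 240)
t(q, X) = -3 + q**2 - q (t(q, X) = (-3 + q**2) - q = -3 + q**2 - q)
t(H(4, 0), 2)/(133 - 52) + 95 = (-3 + 240**2 - 1*240)/(133 - 52) + 95 = (-3 + 57600 - 240)/81 + 95 = 57357*(1/81) + 95 = 6373/9 + 95 = 7228/9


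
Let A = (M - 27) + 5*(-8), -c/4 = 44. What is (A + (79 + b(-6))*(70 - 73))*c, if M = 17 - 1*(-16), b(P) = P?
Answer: 44528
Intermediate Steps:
c = -176 (c = -4*44 = -176)
M = 33 (M = 17 + 16 = 33)
A = -34 (A = (33 - 27) + 5*(-8) = 6 - 40 = -34)
(A + (79 + b(-6))*(70 - 73))*c = (-34 + (79 - 6)*(70 - 73))*(-176) = (-34 + 73*(-3))*(-176) = (-34 - 219)*(-176) = -253*(-176) = 44528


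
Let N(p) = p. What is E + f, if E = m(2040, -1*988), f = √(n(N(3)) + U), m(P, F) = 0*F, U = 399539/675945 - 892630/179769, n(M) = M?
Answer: 2*I*√6959223845225875970/4500516915 ≈ 1.1723*I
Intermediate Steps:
U = -177181352953/40504652235 (U = 399539*(1/675945) - 892630*1/179769 = 399539/675945 - 892630/179769 = -177181352953/40504652235 ≈ -4.3743)
m(P, F) = 0
f = 2*I*√6959223845225875970/4500516915 (f = √(3 - 177181352953/40504652235) = √(-55667396248/40504652235) = 2*I*√6959223845225875970/4500516915 ≈ 1.1723*I)
E = 0
E + f = 0 + 2*I*√6959223845225875970/4500516915 = 2*I*√6959223845225875970/4500516915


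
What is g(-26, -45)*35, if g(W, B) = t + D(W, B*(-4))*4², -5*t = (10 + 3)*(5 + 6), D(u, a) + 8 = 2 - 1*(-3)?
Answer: -2681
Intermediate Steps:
D(u, a) = -3 (D(u, a) = -8 + (2 - 1*(-3)) = -8 + (2 + 3) = -8 + 5 = -3)
t = -143/5 (t = -(10 + 3)*(5 + 6)/5 = -13*11/5 = -⅕*143 = -143/5 ≈ -28.600)
g(W, B) = -383/5 (g(W, B) = -143/5 - 3*4² = -143/5 - 3*16 = -143/5 - 48 = -383/5)
g(-26, -45)*35 = -383/5*35 = -2681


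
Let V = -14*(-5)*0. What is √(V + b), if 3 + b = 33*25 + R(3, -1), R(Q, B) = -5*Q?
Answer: √807 ≈ 28.408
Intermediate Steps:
V = 0 (V = 70*0 = 0)
b = 807 (b = -3 + (33*25 - 5*3) = -3 + (825 - 15) = -3 + 810 = 807)
√(V + b) = √(0 + 807) = √807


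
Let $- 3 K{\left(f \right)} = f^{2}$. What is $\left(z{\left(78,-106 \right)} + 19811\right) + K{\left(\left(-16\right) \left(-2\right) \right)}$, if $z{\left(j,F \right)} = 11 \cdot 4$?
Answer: $\frac{58541}{3} \approx 19514.0$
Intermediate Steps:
$z{\left(j,F \right)} = 44$
$K{\left(f \right)} = - \frac{f^{2}}{3}$
$\left(z{\left(78,-106 \right)} + 19811\right) + K{\left(\left(-16\right) \left(-2\right) \right)} = \left(44 + 19811\right) - \frac{\left(\left(-16\right) \left(-2\right)\right)^{2}}{3} = 19855 - \frac{32^{2}}{3} = 19855 - \frac{1024}{3} = \frac{58541}{3}$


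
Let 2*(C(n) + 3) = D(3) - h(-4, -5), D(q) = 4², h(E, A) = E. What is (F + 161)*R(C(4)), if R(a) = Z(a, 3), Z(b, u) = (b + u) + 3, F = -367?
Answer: -2678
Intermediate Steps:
D(q) = 16
Z(b, u) = 3 + b + u
C(n) = 7 (C(n) = -3 + (16 - 1*(-4))/2 = -3 + (16 + 4)/2 = -3 + (½)*20 = -3 + 10 = 7)
R(a) = 6 + a (R(a) = 3 + a + 3 = 6 + a)
(F + 161)*R(C(4)) = (-367 + 161)*(6 + 7) = -206*13 = -2678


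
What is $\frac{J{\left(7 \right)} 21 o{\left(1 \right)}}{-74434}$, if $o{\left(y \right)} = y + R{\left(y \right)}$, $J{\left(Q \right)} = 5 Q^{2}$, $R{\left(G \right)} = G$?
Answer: $- \frac{5145}{37217} \approx -0.13824$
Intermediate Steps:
$o{\left(y \right)} = 2 y$ ($o{\left(y \right)} = y + y = 2 y$)
$\frac{J{\left(7 \right)} 21 o{\left(1 \right)}}{-74434} = \frac{5 \cdot 7^{2} \cdot 21 \cdot 2 \cdot 1}{-74434} = 5 \cdot 49 \cdot 21 \cdot 2 \left(- \frac{1}{74434}\right) = 245 \cdot 21 \cdot 2 \left(- \frac{1}{74434}\right) = 5145 \cdot 2 \left(- \frac{1}{74434}\right) = 10290 \left(- \frac{1}{74434}\right) = - \frac{5145}{37217}$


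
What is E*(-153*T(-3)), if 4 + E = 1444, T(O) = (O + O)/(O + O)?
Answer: -220320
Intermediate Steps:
T(O) = 1 (T(O) = (2*O)/((2*O)) = (2*O)*(1/(2*O)) = 1)
E = 1440 (E = -4 + 1444 = 1440)
E*(-153*T(-3)) = 1440*(-153*1) = 1440*(-153) = -220320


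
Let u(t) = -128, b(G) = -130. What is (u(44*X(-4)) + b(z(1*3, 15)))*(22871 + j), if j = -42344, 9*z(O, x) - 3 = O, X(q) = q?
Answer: 5024034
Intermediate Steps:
z(O, x) = 1/3 + O/9
(u(44*X(-4)) + b(z(1*3, 15)))*(22871 + j) = (-128 - 130)*(22871 - 42344) = -258*(-19473) = 5024034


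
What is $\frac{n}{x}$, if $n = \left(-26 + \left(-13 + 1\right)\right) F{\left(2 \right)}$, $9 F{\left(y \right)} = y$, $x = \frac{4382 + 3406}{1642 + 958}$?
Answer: $- \frac{49400}{17523} \approx -2.8192$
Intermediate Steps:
$x = \frac{1947}{650}$ ($x = \frac{7788}{2600} = 7788 \cdot \frac{1}{2600} = \frac{1947}{650} \approx 2.9954$)
$F{\left(y \right)} = \frac{y}{9}$
$n = - \frac{76}{9}$ ($n = \left(-26 + \left(-13 + 1\right)\right) \frac{1}{9} \cdot 2 = \left(-26 - 12\right) \frac{2}{9} = \left(-38\right) \frac{2}{9} = - \frac{76}{9} \approx -8.4444$)
$\frac{n}{x} = - \frac{76}{9 \cdot \frac{1947}{650}} = \left(- \frac{76}{9}\right) \frac{650}{1947} = - \frac{49400}{17523}$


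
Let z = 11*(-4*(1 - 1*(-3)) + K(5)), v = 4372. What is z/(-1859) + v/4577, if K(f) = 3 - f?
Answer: 821254/773513 ≈ 1.0617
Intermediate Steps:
z = -198 (z = 11*(-4*(1 - 1*(-3)) + (3 - 1*5)) = 11*(-4*(1 + 3) + (3 - 5)) = 11*(-4*4 - 2) = 11*(-16 - 2) = 11*(-18) = -198)
z/(-1859) + v/4577 = -198/(-1859) + 4372/4577 = -198*(-1/1859) + 4372*(1/4577) = 18/169 + 4372/4577 = 821254/773513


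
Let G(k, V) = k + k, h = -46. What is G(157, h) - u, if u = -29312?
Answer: 29626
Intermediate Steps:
G(k, V) = 2*k
G(157, h) - u = 2*157 - 1*(-29312) = 314 + 29312 = 29626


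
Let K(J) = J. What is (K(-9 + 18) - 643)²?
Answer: 401956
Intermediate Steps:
(K(-9 + 18) - 643)² = ((-9 + 18) - 643)² = (9 - 643)² = (-634)² = 401956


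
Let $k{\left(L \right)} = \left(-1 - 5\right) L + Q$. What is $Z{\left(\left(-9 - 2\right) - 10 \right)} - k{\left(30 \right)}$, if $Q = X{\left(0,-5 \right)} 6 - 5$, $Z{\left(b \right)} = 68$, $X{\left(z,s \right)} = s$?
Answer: $283$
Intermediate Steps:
$Q = -35$ ($Q = \left(-5\right) 6 - 5 = -30 - 5 = -35$)
$k{\left(L \right)} = -35 - 6 L$ ($k{\left(L \right)} = \left(-1 - 5\right) L - 35 = - 6 L - 35 = -35 - 6 L$)
$Z{\left(\left(-9 - 2\right) - 10 \right)} - k{\left(30 \right)} = 68 - \left(-35 - 180\right) = 68 - -215 = 68 + 215 = 283$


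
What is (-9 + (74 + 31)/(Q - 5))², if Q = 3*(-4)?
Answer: 66564/289 ≈ 230.33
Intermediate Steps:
Q = -12
(-9 + (74 + 31)/(Q - 5))² = (-9 + (74 + 31)/(-12 - 5))² = (-9 + 105/(-17))² = (-9 + 105*(-1/17))² = (-9 - 105/17)² = (-258/17)² = 66564/289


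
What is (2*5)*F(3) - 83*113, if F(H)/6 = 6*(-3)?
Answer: -10459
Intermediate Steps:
F(H) = -108 (F(H) = 6*(6*(-3)) = 6*(-18) = -108)
(2*5)*F(3) - 83*113 = (2*5)*(-108) - 83*113 = 10*(-108) - 9379 = -1080 - 9379 = -10459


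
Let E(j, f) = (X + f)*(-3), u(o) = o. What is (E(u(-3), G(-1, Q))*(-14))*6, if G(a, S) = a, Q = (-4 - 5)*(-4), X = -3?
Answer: -1008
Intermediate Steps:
Q = 36 (Q = -9*(-4) = 36)
E(j, f) = 9 - 3*f (E(j, f) = (-3 + f)*(-3) = 9 - 3*f)
(E(u(-3), G(-1, Q))*(-14))*6 = ((9 - 3*(-1))*(-14))*6 = ((9 + 3)*(-14))*6 = (12*(-14))*6 = -168*6 = -1008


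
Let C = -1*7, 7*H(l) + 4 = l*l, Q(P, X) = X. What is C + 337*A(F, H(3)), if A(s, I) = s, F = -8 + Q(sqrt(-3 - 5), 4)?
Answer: -1355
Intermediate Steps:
F = -4 (F = -8 + 4 = -4)
H(l) = -4/7 + l**2/7 (H(l) = -4/7 + (l*l)/7 = -4/7 + l**2/7)
C = -7
C + 337*A(F, H(3)) = -7 + 337*(-4) = -7 - 1348 = -1355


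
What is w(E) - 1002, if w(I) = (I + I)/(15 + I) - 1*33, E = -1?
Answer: -7246/7 ≈ -1035.1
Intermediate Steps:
w(I) = -33 + 2*I/(15 + I) (w(I) = (2*I)/(15 + I) - 33 = 2*I/(15 + I) - 33 = -33 + 2*I/(15 + I))
w(E) - 1002 = (-495 - 31*(-1))/(15 - 1) - 1002 = (-495 + 31)/14 - 1002 = (1/14)*(-464) - 1002 = -232/7 - 1002 = -7246/7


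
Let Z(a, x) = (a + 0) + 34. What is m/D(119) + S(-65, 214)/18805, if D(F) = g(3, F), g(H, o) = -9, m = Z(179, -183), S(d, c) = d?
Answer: -267070/11283 ≈ -23.670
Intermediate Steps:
Z(a, x) = 34 + a (Z(a, x) = a + 34 = 34 + a)
m = 213 (m = 34 + 179 = 213)
D(F) = -9
m/D(119) + S(-65, 214)/18805 = 213/(-9) - 65/18805 = 213*(-1/9) - 65*1/18805 = -71/3 - 13/3761 = -267070/11283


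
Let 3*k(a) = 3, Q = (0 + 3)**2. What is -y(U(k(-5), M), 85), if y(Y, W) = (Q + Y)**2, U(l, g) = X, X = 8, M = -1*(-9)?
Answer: -289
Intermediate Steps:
Q = 9 (Q = 3**2 = 9)
k(a) = 1 (k(a) = (1/3)*3 = 1)
M = 9
U(l, g) = 8
y(Y, W) = (9 + Y)**2
-y(U(k(-5), M), 85) = -(9 + 8)**2 = -1*17**2 = -1*289 = -289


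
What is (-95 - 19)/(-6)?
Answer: 19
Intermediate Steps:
(-95 - 19)/(-6) = -1/6*(-114) = 19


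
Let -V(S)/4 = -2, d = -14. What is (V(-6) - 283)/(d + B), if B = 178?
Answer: -275/164 ≈ -1.6768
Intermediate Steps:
V(S) = 8 (V(S) = -4*(-2) = 8)
(V(-6) - 283)/(d + B) = (8 - 283)/(-14 + 178) = -275/164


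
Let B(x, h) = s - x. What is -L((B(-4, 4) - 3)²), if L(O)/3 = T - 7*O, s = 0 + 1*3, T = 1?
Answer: 333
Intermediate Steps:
s = 3 (s = 0 + 3 = 3)
B(x, h) = 3 - x
L(O) = 3 - 21*O (L(O) = 3*(1 - 7*O) = 3 - 21*O)
-L((B(-4, 4) - 3)²) = -(3 - 21*((3 - 1*(-4)) - 3)²) = -(3 - 21*((3 + 4) - 3)²) = -(3 - 21*(7 - 3)²) = -(3 - 21*4²) = -(3 - 21*16) = -(3 - 336) = -1*(-333) = 333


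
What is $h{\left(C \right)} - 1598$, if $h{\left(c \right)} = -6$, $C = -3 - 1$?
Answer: $-1604$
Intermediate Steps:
$C = -4$ ($C = -3 - 1 = -4$)
$h{\left(C \right)} - 1598 = -6 - 1598 = -1604$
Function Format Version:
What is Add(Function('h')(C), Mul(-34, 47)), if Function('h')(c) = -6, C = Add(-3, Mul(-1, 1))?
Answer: -1604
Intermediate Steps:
C = -4 (C = Add(-3, -1) = -4)
Add(Function('h')(C), Mul(-34, 47)) = Add(-6, Mul(-34, 47)) = Add(-6, -1598) = -1604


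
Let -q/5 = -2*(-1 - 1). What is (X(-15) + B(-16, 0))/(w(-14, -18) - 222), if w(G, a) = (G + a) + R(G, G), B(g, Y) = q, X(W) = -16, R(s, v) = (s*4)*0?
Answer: 18/127 ≈ 0.14173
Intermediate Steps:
R(s, v) = 0 (R(s, v) = (4*s)*0 = 0)
q = -20 (q = -(-10)*(-1 - 1) = -(-10)*(-2) = -5*4 = -20)
B(g, Y) = -20
w(G, a) = G + a (w(G, a) = (G + a) + 0 = G + a)
(X(-15) + B(-16, 0))/(w(-14, -18) - 222) = (-16 - 20)/((-14 - 18) - 222) = -36/(-32 - 222) = -36/(-254) = -36*(-1/254) = 18/127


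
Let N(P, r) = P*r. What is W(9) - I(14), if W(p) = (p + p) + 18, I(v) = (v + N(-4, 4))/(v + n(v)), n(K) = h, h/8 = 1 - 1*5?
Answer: 323/9 ≈ 35.889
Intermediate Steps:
h = -32 (h = 8*(1 - 1*5) = 8*(1 - 5) = 8*(-4) = -32)
n(K) = -32
I(v) = (-16 + v)/(-32 + v) (I(v) = (v - 4*4)/(v - 32) = (v - 16)/(-32 + v) = (-16 + v)/(-32 + v))
W(p) = 18 + 2*p (W(p) = 2*p + 18 = 18 + 2*p)
W(9) - I(14) = (18 + 2*9) - (-16 + 14)/(-32 + 14) = (18 + 18) - (-2)/(-18) = 36 - (-1)*(-2)/18 = 36 - 1*⅑ = 36 - ⅑ = 323/9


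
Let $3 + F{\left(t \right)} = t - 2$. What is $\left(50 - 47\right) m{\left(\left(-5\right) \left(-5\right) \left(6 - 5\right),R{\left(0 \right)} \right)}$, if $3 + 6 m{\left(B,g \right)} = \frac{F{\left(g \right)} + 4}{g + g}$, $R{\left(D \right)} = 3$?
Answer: $- \frac{4}{3} \approx -1.3333$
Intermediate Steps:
$F{\left(t \right)} = -5 + t$ ($F{\left(t \right)} = -3 + \left(t - 2\right) = -3 + \left(-2 + t\right) = -5 + t$)
$m{\left(B,g \right)} = - \frac{1}{2} + \frac{-1 + g}{12 g}$ ($m{\left(B,g \right)} = - \frac{1}{2} + \frac{\left(\left(-5 + g\right) + 4\right) \frac{1}{g + g}}{6} = - \frac{1}{2} + \frac{\left(-1 + g\right) \frac{1}{2 g}}{6} = - \frac{1}{2} + \frac{\frac{1}{2} \frac{1}{g} \left(-1 + g\right)}{6} = - \frac{1}{2} + \frac{-1 + g}{12 g}$)
$\left(50 - 47\right) m{\left(\left(-5\right) \left(-5\right) \left(6 - 5\right),R{\left(0 \right)} \right)} = \left(50 - 47\right) \frac{-1 - 15}{12 \cdot 3} = 3 \cdot \frac{1}{12} \cdot \frac{1}{3} \left(-1 - 15\right) = 3 \cdot \frac{1}{12} \cdot \frac{1}{3} \left(-16\right) = 3 \left(- \frac{4}{9}\right) = - \frac{4}{3}$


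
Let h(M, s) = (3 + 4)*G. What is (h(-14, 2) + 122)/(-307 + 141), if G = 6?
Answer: -82/83 ≈ -0.98795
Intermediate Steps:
h(M, s) = 42 (h(M, s) = (3 + 4)*6 = 7*6 = 42)
(h(-14, 2) + 122)/(-307 + 141) = (42 + 122)/(-307 + 141) = 164/(-166) = 164*(-1/166) = -82/83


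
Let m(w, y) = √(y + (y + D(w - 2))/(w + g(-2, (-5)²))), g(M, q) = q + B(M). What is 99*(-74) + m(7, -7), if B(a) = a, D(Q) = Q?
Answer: -7326 + I*√1590/15 ≈ -7326.0 + 2.6583*I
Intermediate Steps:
g(M, q) = M + q (g(M, q) = q + M = M + q)
m(w, y) = √(y + (-2 + w + y)/(23 + w)) (m(w, y) = √(y + (y + (w - 2))/(w + (-2 + (-5)²))) = √(y + (y + (-2 + w))/(w + (-2 + 25))) = √(y + (-2 + w + y)/(w + 23)) = √(y + (-2 + w + y)/(23 + w)))
99*(-74) + m(7, -7) = 99*(-74) + √((-2 + 7 - 7 - 7*(23 + 7))/(23 + 7)) = -7326 + √((-2 + 7 - 7 - 7*30)/30) = -7326 + √((-2 + 7 - 7 - 210)/30) = -7326 + √((1/30)*(-212)) = -7326 + √(-106/15) = -7326 + I*√1590/15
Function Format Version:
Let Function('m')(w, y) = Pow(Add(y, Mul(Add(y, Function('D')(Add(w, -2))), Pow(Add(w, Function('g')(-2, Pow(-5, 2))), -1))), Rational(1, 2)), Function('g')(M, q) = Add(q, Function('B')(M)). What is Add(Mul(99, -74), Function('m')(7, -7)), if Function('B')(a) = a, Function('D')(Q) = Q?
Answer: Add(-7326, Mul(Rational(1, 15), I, Pow(1590, Rational(1, 2)))) ≈ Add(-7326.0, Mul(2.6583, I))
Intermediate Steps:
Function('g')(M, q) = Add(M, q) (Function('g')(M, q) = Add(q, M) = Add(M, q))
Function('m')(w, y) = Pow(Add(y, Mul(Pow(Add(23, w), -1), Add(-2, w, y))), Rational(1, 2)) (Function('m')(w, y) = Pow(Add(y, Mul(Add(y, Add(w, -2)), Pow(Add(w, Add(-2, Pow(-5, 2))), -1))), Rational(1, 2)) = Pow(Add(y, Mul(Add(y, Add(-2, w)), Pow(Add(w, Add(-2, 25)), -1))), Rational(1, 2)) = Pow(Add(y, Mul(Add(-2, w, y), Pow(Add(w, 23), -1))), Rational(1, 2)) = Pow(Add(y, Mul(Add(-2, w, y), Pow(Add(23, w), -1))), Rational(1, 2)) = Pow(Add(y, Mul(Pow(Add(23, w), -1), Add(-2, w, y))), Rational(1, 2)))
Add(Mul(99, -74), Function('m')(7, -7)) = Add(Mul(99, -74), Pow(Mul(Pow(Add(23, 7), -1), Add(-2, 7, -7, Mul(-7, Add(23, 7)))), Rational(1, 2))) = Add(-7326, Pow(Mul(Pow(30, -1), Add(-2, 7, -7, Mul(-7, 30))), Rational(1, 2))) = Add(-7326, Pow(Mul(Rational(1, 30), Add(-2, 7, -7, -210)), Rational(1, 2))) = Add(-7326, Pow(Mul(Rational(1, 30), -212), Rational(1, 2))) = Add(-7326, Pow(Rational(-106, 15), Rational(1, 2))) = Add(-7326, Mul(Rational(1, 15), I, Pow(1590, Rational(1, 2))))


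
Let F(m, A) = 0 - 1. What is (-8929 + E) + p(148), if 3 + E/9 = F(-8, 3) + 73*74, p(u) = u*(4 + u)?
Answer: 62149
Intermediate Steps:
F(m, A) = -1
E = 48582 (E = -27 + 9*(-1 + 73*74) = -27 + 9*(-1 + 5402) = -27 + 9*5401 = -27 + 48609 = 48582)
(-8929 + E) + p(148) = (-8929 + 48582) + 148*(4 + 148) = 39653 + 148*152 = 39653 + 22496 = 62149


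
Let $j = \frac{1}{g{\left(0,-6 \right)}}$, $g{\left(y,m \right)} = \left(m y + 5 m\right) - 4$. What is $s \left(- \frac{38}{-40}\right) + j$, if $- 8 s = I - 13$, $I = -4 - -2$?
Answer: $\frac{953}{544} \approx 1.7518$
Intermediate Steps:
$g{\left(y,m \right)} = -4 + 5 m + m y$ ($g{\left(y,m \right)} = \left(5 m + m y\right) - 4 = -4 + 5 m + m y$)
$I = -2$ ($I = -4 + 2 = -2$)
$s = \frac{15}{8}$ ($s = - \frac{-2 - 13}{8} = \left(- \frac{1}{8}\right) \left(-15\right) = \frac{15}{8} \approx 1.875$)
$j = - \frac{1}{34}$ ($j = \frac{1}{-4 + 5 \left(-6\right) - 0} = \frac{1}{-4 - 30 + 0} = \frac{1}{-34} = - \frac{1}{34} \approx -0.029412$)
$s \left(- \frac{38}{-40}\right) + j = \frac{15 \left(- \frac{38}{-40}\right)}{8} - \frac{1}{34} = \frac{15 \left(\left(-38\right) \left(- \frac{1}{40}\right)\right)}{8} - \frac{1}{34} = \frac{15}{8} \cdot \frac{19}{20} - \frac{1}{34} = \frac{57}{32} - \frac{1}{34} = \frac{953}{544}$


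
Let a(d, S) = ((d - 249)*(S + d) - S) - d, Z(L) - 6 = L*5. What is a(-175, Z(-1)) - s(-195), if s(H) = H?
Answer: 74145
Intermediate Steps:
Z(L) = 6 + 5*L (Z(L) = 6 + L*5 = 6 + 5*L)
a(d, S) = -S - d + (-249 + d)*(S + d) (a(d, S) = ((-249 + d)*(S + d) - S) - d = (-S + (-249 + d)*(S + d)) - d = -S - d + (-249 + d)*(S + d))
a(-175, Z(-1)) - s(-195) = ((-175)**2 - 250*(6 + 5*(-1)) - 250*(-175) + (6 + 5*(-1))*(-175)) - 1*(-195) = (30625 - 250*(6 - 5) + 43750 + (6 - 5)*(-175)) + 195 = (30625 - 250*1 + 43750 + 1*(-175)) + 195 = (30625 - 250 + 43750 - 175) + 195 = 73950 + 195 = 74145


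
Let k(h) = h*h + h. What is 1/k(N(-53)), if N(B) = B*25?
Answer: 1/1754300 ≈ 5.7003e-7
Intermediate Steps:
N(B) = 25*B
k(h) = h + h**2 (k(h) = h**2 + h = h + h**2)
1/k(N(-53)) = 1/((25*(-53))*(1 + 25*(-53))) = 1/(-1325*(1 - 1325)) = 1/(-1325*(-1324)) = 1/1754300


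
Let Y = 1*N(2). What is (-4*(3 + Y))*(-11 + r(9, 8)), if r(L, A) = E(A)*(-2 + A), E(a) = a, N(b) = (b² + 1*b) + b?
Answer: -1628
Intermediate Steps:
N(b) = b² + 2*b (N(b) = (b² + b) + b = (b + b²) + b = b² + 2*b)
Y = 8 (Y = 1*(2*(2 + 2)) = 1*(2*4) = 1*8 = 8)
r(L, A) = A*(-2 + A)
(-4*(3 + Y))*(-11 + r(9, 8)) = (-4*(3 + 8))*(-11 + 8*(-2 + 8)) = (-4*11)*(-11 + 8*6) = -44*(-11 + 48) = -44*37 = -1628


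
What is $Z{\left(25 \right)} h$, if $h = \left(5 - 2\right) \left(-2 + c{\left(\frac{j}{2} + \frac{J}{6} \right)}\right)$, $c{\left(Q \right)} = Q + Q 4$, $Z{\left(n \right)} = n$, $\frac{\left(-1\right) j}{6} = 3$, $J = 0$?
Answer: $-3525$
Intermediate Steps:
$j = -18$ ($j = \left(-6\right) 3 = -18$)
$c{\left(Q \right)} = 5 Q$ ($c{\left(Q \right)} = Q + 4 Q = 5 Q$)
$h = -141$ ($h = \left(5 - 2\right) \left(-2 + 5 \left(- \frac{18}{2} + \frac{0}{6}\right)\right) = 3 \left(-2 + 5 \left(\left(-18\right) \frac{1}{2} + 0 \cdot \frac{1}{6}\right)\right) = 3 \left(-2 + 5 \left(-9 + 0\right)\right) = 3 \left(-2 + 5 \left(-9\right)\right) = 3 \left(-2 - 45\right) = 3 \left(-47\right) = -141$)
$Z{\left(25 \right)} h = 25 \left(-141\right) = -3525$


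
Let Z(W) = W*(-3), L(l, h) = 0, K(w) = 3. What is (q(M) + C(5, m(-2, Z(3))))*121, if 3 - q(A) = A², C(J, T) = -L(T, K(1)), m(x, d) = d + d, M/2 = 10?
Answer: -48037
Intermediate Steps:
M = 20 (M = 2*10 = 20)
Z(W) = -3*W
m(x, d) = 2*d
C(J, T) = 0 (C(J, T) = -1*0 = 0)
q(A) = 3 - A²
(q(M) + C(5, m(-2, Z(3))))*121 = ((3 - 1*20²) + 0)*121 = ((3 - 1*400) + 0)*121 = ((3 - 400) + 0)*121 = (-397 + 0)*121 = -397*121 = -48037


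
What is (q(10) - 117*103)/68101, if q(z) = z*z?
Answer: -11951/68101 ≈ -0.17549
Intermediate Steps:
q(z) = z**2
(q(10) - 117*103)/68101 = (10**2 - 117*103)/68101 = (100 - 12051)*(1/68101) = -11951*1/68101 = -11951/68101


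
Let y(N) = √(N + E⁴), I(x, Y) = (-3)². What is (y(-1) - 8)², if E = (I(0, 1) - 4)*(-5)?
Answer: 390688 - 64*√24414 ≈ 3.8069e+5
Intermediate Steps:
I(x, Y) = 9
E = -25 (E = (9 - 4)*(-5) = 5*(-5) = -25)
y(N) = √(390625 + N) (y(N) = √(N + (-25)⁴) = √(N + 390625) = √(390625 + N))
(y(-1) - 8)² = (√(390625 - 1) - 8)² = (√390624 - 8)² = (4*√24414 - 8)² = (-8 + 4*√24414)²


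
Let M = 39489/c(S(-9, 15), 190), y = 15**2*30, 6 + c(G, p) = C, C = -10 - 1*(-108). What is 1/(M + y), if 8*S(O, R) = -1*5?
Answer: 92/660489 ≈ 0.00013929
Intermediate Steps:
S(O, R) = -5/8 (S(O, R) = (-1*5)/8 = (1/8)*(-5) = -5/8)
C = 98 (C = -10 + 108 = 98)
c(G, p) = 92 (c(G, p) = -6 + 98 = 92)
y = 6750 (y = 225*30 = 6750)
M = 39489/92 ≈ 429.23
1/(M + y) = 1/(39489/92 + 6750) = 1/(660489/92) = 92/660489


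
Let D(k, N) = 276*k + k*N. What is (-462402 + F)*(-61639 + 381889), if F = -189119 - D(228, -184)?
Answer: -215367164250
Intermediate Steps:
D(k, N) = 276*k + N*k
F = -210095 (F = -189119 - 228*(276 - 184) = -189119 - 228*92 = -189119 - 1*20976 = -189119 - 20976 = -210095)
(-462402 + F)*(-61639 + 381889) = (-462402 - 210095)*(-61639 + 381889) = -672497*320250 = -215367164250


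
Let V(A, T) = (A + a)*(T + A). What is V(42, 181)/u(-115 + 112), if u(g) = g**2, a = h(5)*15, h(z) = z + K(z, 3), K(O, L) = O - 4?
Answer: 9812/3 ≈ 3270.7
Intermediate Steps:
K(O, L) = -4 + O
h(z) = -4 + 2*z (h(z) = z + (-4 + z) = -4 + 2*z)
a = 90 (a = (-4 + 2*5)*15 = (-4 + 10)*15 = 6*15 = 90)
V(A, T) = (90 + A)*(A + T) (V(A, T) = (A + 90)*(T + A) = (90 + A)*(A + T))
V(42, 181)/u(-115 + 112) = (42**2 + 90*42 + 90*181 + 42*181)/((-115 + 112)**2) = (1764 + 3780 + 16290 + 7602)/((-3)**2) = 29436/9 = 29436*(1/9) = 9812/3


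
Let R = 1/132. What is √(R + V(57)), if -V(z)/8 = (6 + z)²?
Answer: I*√138311679/66 ≈ 178.19*I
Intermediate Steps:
R = 1/132 ≈ 0.0075758
V(z) = -8*(6 + z)²
√(R + V(57)) = √(1/132 - 8*(6 + 57)²) = √(1/132 - 8*63²) = √(1/132 - 8*3969) = √(1/132 - 31752) = √(-4191263/132) = I*√138311679/66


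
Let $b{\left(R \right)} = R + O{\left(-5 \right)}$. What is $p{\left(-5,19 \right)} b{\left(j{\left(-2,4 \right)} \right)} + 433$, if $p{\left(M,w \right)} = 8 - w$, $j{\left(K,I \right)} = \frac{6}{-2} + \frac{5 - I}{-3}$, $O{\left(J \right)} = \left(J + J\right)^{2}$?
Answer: $- \frac{1891}{3} \approx -630.33$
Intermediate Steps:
$O{\left(J \right)} = 4 J^{2}$ ($O{\left(J \right)} = \left(2 J\right)^{2} = 4 J^{2}$)
$j{\left(K,I \right)} = - \frac{14}{3} + \frac{I}{3}$ ($j{\left(K,I \right)} = 6 \left(- \frac{1}{2}\right) + \left(5 - I\right) \left(- \frac{1}{3}\right) = -3 + \left(- \frac{5}{3} + \frac{I}{3}\right) = - \frac{14}{3} + \frac{I}{3}$)
$b{\left(R \right)} = 100 + R$ ($b{\left(R \right)} = R + 4 \left(-5\right)^{2} = R + 4 \cdot 25 = R + 100 = 100 + R$)
$p{\left(-5,19 \right)} b{\left(j{\left(-2,4 \right)} \right)} + 433 = \left(8 - 19\right) \left(100 + \left(- \frac{14}{3} + \frac{1}{3} \cdot 4\right)\right) + 433 = \left(8 - 19\right) \left(100 + \left(- \frac{14}{3} + \frac{4}{3}\right)\right) + 433 = - 11 \left(100 - \frac{10}{3}\right) + 433 = \left(-11\right) \frac{290}{3} + 433 = - \frac{3190}{3} + 433 = - \frac{1891}{3}$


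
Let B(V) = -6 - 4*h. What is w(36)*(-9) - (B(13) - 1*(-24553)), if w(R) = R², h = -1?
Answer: -36215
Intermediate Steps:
B(V) = -2 (B(V) = -6 - 4*(-1) = -6 + 4 = -2)
w(36)*(-9) - (B(13) - 1*(-24553)) = 36²*(-9) - (-2 - 1*(-24553)) = 1296*(-9) - (-2 + 24553) = -11664 - 1*24551 = -11664 - 24551 = -36215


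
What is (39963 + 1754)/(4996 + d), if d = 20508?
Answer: 41717/25504 ≈ 1.6357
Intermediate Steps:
(39963 + 1754)/(4996 + d) = (39963 + 1754)/(4996 + 20508) = 41717/25504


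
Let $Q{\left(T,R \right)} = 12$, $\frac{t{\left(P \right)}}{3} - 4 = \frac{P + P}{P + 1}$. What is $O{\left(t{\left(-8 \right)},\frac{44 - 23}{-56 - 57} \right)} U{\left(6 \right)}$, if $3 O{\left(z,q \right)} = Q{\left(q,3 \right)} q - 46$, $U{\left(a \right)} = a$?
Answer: $- \frac{10900}{113} \approx -96.46$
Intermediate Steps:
$t{\left(P \right)} = 12 + \frac{6 P}{1 + P}$ ($t{\left(P \right)} = 12 + 3 \frac{P + P}{P + 1} = 12 + 3 \frac{2 P}{1 + P} = 12 + \frac{6 P}{1 + P}$)
$O{\left(z,q \right)} = - \frac{46}{3} + 4 q$ ($O{\left(z,q \right)} = \frac{12 q - 46}{3} = \frac{-46 + 12 q}{3} = - \frac{46}{3} + 4 q$)
$O{\left(t{\left(-8 \right)},\frac{44 - 23}{-56 - 57} \right)} U{\left(6 \right)} = \left(- \frac{46}{3} + 4 \frac{44 - 23}{-56 - 57}\right) 6 = \left(- \frac{46}{3} + 4 \frac{21}{-113}\right) 6 = \left(- \frac{46}{3} + 4 \cdot 21 \left(- \frac{1}{113}\right)\right) 6 = \left(- \frac{46}{3} + 4 \left(- \frac{21}{113}\right)\right) 6 = \left(- \frac{46}{3} - \frac{84}{113}\right) 6 = \left(- \frac{5450}{339}\right) 6 = - \frac{10900}{113}$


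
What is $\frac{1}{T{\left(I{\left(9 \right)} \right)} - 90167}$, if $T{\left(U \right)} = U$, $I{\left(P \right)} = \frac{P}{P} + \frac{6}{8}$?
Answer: $- \frac{4}{360661} \approx -1.1091 \cdot 10^{-5}$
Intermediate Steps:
$I{\left(P \right)} = \frac{7}{4}$ ($I{\left(P \right)} = 1 + 6 \cdot \frac{1}{8} = 1 + \frac{3}{4} = \frac{7}{4}$)
$\frac{1}{T{\left(I{\left(9 \right)} \right)} - 90167} = \frac{1}{\frac{7}{4} - 90167} = \frac{1}{- \frac{360661}{4}} = - \frac{4}{360661}$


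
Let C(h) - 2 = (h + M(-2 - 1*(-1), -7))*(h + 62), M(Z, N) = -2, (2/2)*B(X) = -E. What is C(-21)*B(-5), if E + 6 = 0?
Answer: -5646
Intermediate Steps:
E = -6 (E = -6 + 0 = -6)
B(X) = 6 (B(X) = -1*(-6) = 6)
C(h) = 2 + (-2 + h)*(62 + h) (C(h) = 2 + (h - 2)*(h + 62) = 2 + (-2 + h)*(62 + h))
C(-21)*B(-5) = (-122 + (-21)**2 + 60*(-21))*6 = (-122 + 441 - 1260)*6 = -941*6 = -5646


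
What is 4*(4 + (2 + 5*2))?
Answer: 64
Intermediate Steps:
4*(4 + (2 + 5*2)) = 4*(4 + (2 + 10)) = 4*(4 + 12) = 4*16 = 64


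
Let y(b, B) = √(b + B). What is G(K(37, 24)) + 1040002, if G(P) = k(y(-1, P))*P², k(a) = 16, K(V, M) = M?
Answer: 1049218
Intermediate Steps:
y(b, B) = √(B + b)
G(P) = 16*P²
G(K(37, 24)) + 1040002 = 16*24² + 1040002 = 16*576 + 1040002 = 9216 + 1040002 = 1049218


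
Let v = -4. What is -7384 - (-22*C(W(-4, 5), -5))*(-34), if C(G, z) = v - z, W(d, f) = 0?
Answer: -8132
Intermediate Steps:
C(G, z) = -4 - z
-7384 - (-22*C(W(-4, 5), -5))*(-34) = -7384 - (-22*(-4 - 1*(-5)))*(-34) = -7384 - (-22*(-4 + 5))*(-34) = -7384 - (-22*1)*(-34) = -7384 - (-22)*(-34) = -7384 - 1*748 = -7384 - 748 = -8132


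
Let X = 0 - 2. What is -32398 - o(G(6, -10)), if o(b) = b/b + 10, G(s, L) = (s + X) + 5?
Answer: -32409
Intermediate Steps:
X = -2
G(s, L) = 3 + s (G(s, L) = (s - 2) + 5 = (-2 + s) + 5 = 3 + s)
o(b) = 11 (o(b) = 1 + 10 = 11)
-32398 - o(G(6, -10)) = -32398 - 1*11 = -32398 - 11 = -32409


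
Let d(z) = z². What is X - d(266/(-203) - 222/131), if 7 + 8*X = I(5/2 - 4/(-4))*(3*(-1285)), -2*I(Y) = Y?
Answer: 384883831965/461836832 ≈ 833.38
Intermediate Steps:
I(Y) = -Y/2
X = 26957/32 (X = -7/8 + ((-(5/2 - 4/(-4))/2)*(3*(-1285)))/8 = -7/8 + (-(5*(½) - 4*(-¼))/2*(-3855))/8 = -7/8 + (-(5/2 + 1)/2*(-3855))/8 = -7/8 + (-½*7/2*(-3855))/8 = -7/8 + (-7/4*(-3855))/8 = -7/8 + (⅛)*(26985/4) = -7/8 + 26985/32 = 26957/32 ≈ 842.41)
X - d(266/(-203) - 222/131) = 26957/32 - (266/(-203) - 222/131)² = 26957/32 - (266*(-1/203) - 222*1/131)² = 26957/32 - (-38/29 - 222/131)² = 26957/32 - (-11416/3799)² = 26957/32 - 1*130325056/14432401 = 26957/32 - 130325056/14432401 = 384883831965/461836832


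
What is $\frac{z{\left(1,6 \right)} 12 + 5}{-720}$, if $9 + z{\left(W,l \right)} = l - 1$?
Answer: $\frac{43}{720} \approx 0.059722$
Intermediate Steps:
$z{\left(W,l \right)} = -10 + l$ ($z{\left(W,l \right)} = -9 + \left(l - 1\right) = -9 + \left(-1 + l\right) = -10 + l$)
$\frac{z{\left(1,6 \right)} 12 + 5}{-720} = \frac{\left(-10 + 6\right) 12 + 5}{-720} = \left(\left(-4\right) 12 + 5\right) \left(- \frac{1}{720}\right) = \left(-48 + 5\right) \left(- \frac{1}{720}\right) = \left(-43\right) \left(- \frac{1}{720}\right) = \frac{43}{720}$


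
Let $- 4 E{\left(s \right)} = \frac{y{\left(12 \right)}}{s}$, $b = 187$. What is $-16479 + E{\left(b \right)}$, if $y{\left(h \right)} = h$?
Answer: $- \frac{3081576}{187} \approx -16479.0$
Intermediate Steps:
$E{\left(s \right)} = - \frac{3}{s}$ ($E{\left(s \right)} = - \frac{12 \frac{1}{s}}{4} = - \frac{3}{s}$)
$-16479 + E{\left(b \right)} = -16479 - \frac{3}{187} = - \frac{3081576}{187}$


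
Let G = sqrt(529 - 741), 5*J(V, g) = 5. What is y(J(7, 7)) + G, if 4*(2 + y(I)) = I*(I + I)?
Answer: -3/2 + 2*I*sqrt(53) ≈ -1.5 + 14.56*I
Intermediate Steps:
J(V, g) = 1 (J(V, g) = (1/5)*5 = 1)
G = 2*I*sqrt(53) (G = sqrt(-212) = 2*I*sqrt(53) ≈ 14.56*I)
y(I) = -2 + I**2/2 (y(I) = -2 + (I*(I + I))/4 = -2 + (I*(2*I))/4 = -2 + (2*I**2)/4 = -2 + I**2/2)
y(J(7, 7)) + G = (-2 + (1/2)*1**2) + 2*I*sqrt(53) = (-2 + (1/2)*1) + 2*I*sqrt(53) = (-2 + 1/2) + 2*I*sqrt(53) = -3/2 + 2*I*sqrt(53)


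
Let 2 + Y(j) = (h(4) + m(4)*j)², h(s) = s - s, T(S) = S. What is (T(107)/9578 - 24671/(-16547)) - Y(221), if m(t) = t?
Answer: -123850191749997/158487166 ≈ -7.8145e+5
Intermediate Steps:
h(s) = 0
Y(j) = -2 + 16*j² (Y(j) = -2 + (0 + 4*j)² = -2 + (4*j)² = -2 + 16*j²)
(T(107)/9578 - 24671/(-16547)) - Y(221) = (107/9578 - 24671/(-16547)) - (-2 + 16*221²) = (107*(1/9578) - 24671*(-1/16547)) - (-2 + 16*48841) = (107/9578 + 24671/16547) - (-2 + 781456) = 238069367/158487166 - 1*781454 = 238069367/158487166 - 781454 = -123850191749997/158487166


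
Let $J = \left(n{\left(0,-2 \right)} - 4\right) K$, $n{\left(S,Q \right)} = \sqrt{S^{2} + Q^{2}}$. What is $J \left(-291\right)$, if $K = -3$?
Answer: $-1746$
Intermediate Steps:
$n{\left(S,Q \right)} = \sqrt{Q^{2} + S^{2}}$
$J = 6$ ($J = \left(\sqrt{\left(-2\right)^{2} + 0^{2}} - 4\right) \left(-3\right) = \left(\sqrt{4 + 0} - 4\right) \left(-3\right) = \left(\sqrt{4} - 4\right) \left(-3\right) = \left(2 - 4\right) \left(-3\right) = \left(-2\right) \left(-3\right) = 6$)
$J \left(-291\right) = 6 \left(-291\right) = -1746$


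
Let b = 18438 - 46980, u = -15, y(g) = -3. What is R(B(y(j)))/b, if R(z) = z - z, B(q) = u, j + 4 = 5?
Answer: 0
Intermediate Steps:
j = 1 (j = -4 + 5 = 1)
B(q) = -15
R(z) = 0
b = -28542
R(B(y(j)))/b = 0/(-28542) = 0*(-1/28542) = 0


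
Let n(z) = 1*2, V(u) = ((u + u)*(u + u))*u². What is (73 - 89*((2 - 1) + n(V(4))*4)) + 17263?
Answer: 16535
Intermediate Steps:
V(u) = 4*u⁴ (V(u) = ((2*u)*(2*u))*u² = (4*u²)*u² = 4*u⁴)
n(z) = 2
(73 - 89*((2 - 1) + n(V(4))*4)) + 17263 = (73 - 89*((2 - 1) + 2*4)) + 17263 = (73 - 89*(1 + 8)) + 17263 = (73 - 89*9) + 17263 = (73 - 801) + 17263 = -728 + 17263 = 16535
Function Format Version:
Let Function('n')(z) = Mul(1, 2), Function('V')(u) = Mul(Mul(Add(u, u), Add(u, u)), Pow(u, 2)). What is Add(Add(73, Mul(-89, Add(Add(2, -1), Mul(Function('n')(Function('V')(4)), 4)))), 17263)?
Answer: 16535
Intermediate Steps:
Function('V')(u) = Mul(4, Pow(u, 4)) (Function('V')(u) = Mul(Mul(Mul(2, u), Mul(2, u)), Pow(u, 2)) = Mul(Mul(4, Pow(u, 2)), Pow(u, 2)) = Mul(4, Pow(u, 4)))
Function('n')(z) = 2
Add(Add(73, Mul(-89, Add(Add(2, -1), Mul(Function('n')(Function('V')(4)), 4)))), 17263) = Add(Add(73, Mul(-89, Add(Add(2, -1), Mul(2, 4)))), 17263) = Add(Add(73, Mul(-89, Add(1, 8))), 17263) = Add(Add(73, Mul(-89, 9)), 17263) = Add(Add(73, -801), 17263) = Add(-728, 17263) = 16535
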